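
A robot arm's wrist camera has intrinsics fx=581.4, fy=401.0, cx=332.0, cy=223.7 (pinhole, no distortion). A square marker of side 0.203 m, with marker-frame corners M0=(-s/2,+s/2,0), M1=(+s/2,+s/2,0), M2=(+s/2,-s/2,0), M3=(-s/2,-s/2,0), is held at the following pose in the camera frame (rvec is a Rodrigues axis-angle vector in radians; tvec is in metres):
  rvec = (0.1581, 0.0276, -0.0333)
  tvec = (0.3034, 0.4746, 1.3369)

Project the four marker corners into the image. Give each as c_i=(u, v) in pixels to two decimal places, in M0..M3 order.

Intrinsics K: fx=581.4, fy=401.0, cx=332.0, cy=223.7
Marker side s = 0.203 m; corners in marker frame (Z=0):
  M0 = (-0.1015, +0.1015, 0)
  M1 = (+0.1015, +0.1015, 0)
  M2 = (+0.1015, -0.1015, 0)
  M3 = (-0.1015, -0.1015, 0)
rvec = (0.1581, 0.0276, -0.0333), |rvec| = θ = 0.16391 rad = 9.391°
Rodrigues: sinθ=0.16318, 1−cosθ=0.01340; R = I + sinθ·[k]× + (1−cosθ)·[k]×²:
    [+0.99907 +0.03533 +0.02485]
    [-0.03097 +0.98698 -0.15785]
    [-0.03010 +0.15693 +0.98715]
t = (0.3034, 0.4746, 1.3369) m
M0: Pc = R·M0+t = (+0.20558, +0.57792, +1.35588); u = 581.4·(+0.20558)/1.35588 + 332.0 = 420.1524, v = 401.0·(+0.57792)/1.35588 + 223.7 = 394.6193
M1: Pc = R·M1+t = (+0.40839, +0.57163, +1.34977); u = 581.4·(+0.40839)/1.34977 + 332.0 = 507.9099, v = 401.0·(+0.57163)/1.34977 + 223.7 = 393.5251
M2: Pc = R·M2+t = (+0.40122, +0.37128, +1.31792); u = 581.4·(+0.40122)/1.31792 + 332.0 = 508.9984, v = 401.0·(+0.37128)/1.31792 + 223.7 = 336.6681
M3: Pc = R·M3+t = (+0.19841, +0.37757, +1.32403); u = 581.4·(+0.19841)/1.32403 + 332.0 = 419.1243, v = 401.0·(+0.37757)/1.32403 + 223.7 = 338.0511

c0=(420.15, 394.62) c1=(507.91, 393.53) c2=(509.00, 336.67) c3=(419.12, 338.05)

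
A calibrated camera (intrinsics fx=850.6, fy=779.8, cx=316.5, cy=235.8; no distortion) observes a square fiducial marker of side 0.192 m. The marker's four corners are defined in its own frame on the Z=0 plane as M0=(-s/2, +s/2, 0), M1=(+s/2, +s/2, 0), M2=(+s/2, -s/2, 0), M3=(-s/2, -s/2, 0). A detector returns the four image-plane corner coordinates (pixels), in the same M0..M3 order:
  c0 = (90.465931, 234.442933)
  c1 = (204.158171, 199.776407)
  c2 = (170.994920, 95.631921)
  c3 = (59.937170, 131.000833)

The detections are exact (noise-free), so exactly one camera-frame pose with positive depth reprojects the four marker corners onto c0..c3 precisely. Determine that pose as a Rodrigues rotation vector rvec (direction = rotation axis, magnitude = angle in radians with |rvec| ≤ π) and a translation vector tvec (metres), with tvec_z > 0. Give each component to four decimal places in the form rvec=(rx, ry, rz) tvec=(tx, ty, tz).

rvec=(-0.1229, 0.1149, -0.3057) tvec=(-0.2940, -0.1226, 1.3470)

Intrinsics K: fx=850.6, fy=779.8, cx=316.5, cy=235.8
Marker side s = 0.192 m; corners in marker frame (Z=0):
  M0 = (-0.0960, +0.0960, 0)
  M1 = (+0.0960, +0.0960, 0)
  M2 = (+0.0960, -0.0960, 0)
  M3 = (-0.0960, -0.0960, 0)
Detected image corners:
  c0 = (90.465931, 234.442933) px
  c1 = (204.158171, 199.776407) px
  c2 = (170.994920, 95.631921) px
  c3 = (59.937170, 131.000833) px
Planar DLT: solve 8×8 A·h = b for H (H[2,2]=1):
  H  [+576.05203 +152.37353 +130.85629]
  H  [-193.92882 +523.67146 +164.82048]
  H  [-0.06977 -0.10233 +1.00000]
B = K⁻¹H; ‖b₁‖=0.742391, ‖b₂‖=0.742391; λ = 2/(‖b₁‖+‖b₂‖) = 1.347000, sign → tz>0 ⇒ λ=+1.347000
r₁ = λ·B[:,0] = (+0.94720,-0.30657,-0.09398); r₂ = λ·B[:,1] = (+0.29259,+0.94625,-0.13784)
r₃ = r₁×r₂ = (+0.13119,+0.10306,+0.98599); SVD([r₁ r₂ r₃]) → R = UVᵀ:
  R  [+0.94720 +0.29259 +0.13119]
  R  [-0.30657 +0.94625 +0.10306]
  R  [-0.09398 -0.13784 +0.98599]
t = (-0.29398, -0.12261, +1.34700) m
tr R = 2.879436; θ = arccos((tr R − 1)/2) = 0.348991 rad = 19.996°
axis k = ((R−Rᵀ)₃₂, (R−Rᵀ)₁₃, (R−Rᵀ)₂₁) / (2 sinθ) = (-0.352250, +0.329238, -0.876084)
rvec = θ·k = (-0.122932, +0.114901, -0.305745)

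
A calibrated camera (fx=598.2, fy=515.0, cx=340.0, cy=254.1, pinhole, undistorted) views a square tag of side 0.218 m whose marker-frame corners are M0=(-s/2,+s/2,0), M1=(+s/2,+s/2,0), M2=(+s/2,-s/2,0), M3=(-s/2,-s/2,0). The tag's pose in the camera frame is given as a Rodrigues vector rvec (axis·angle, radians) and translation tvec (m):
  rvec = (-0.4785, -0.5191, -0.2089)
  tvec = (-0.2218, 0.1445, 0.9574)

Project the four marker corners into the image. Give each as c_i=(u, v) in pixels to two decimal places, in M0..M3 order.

Intrinsics K: fx=598.2, fy=515.0, cx=340.0, cy=254.1
Marker side s = 0.218 m; corners in marker frame (Z=0):
  M0 = (-0.1090, +0.1090, 0)
  M1 = (+0.1090, +0.1090, 0)
  M2 = (+0.1090, -0.1090, 0)
  M3 = (-0.1090, -0.1090, 0)
rvec = (-0.4785, -0.5191, -0.2089), |rvec| = θ = 0.73625 rad = 42.184°
Rodrigues: sinθ=0.67152, 1−cosθ=0.25901; R = I + sinθ·[k]× + (1−cosθ)·[k]×²:
    [+0.85039 +0.30922 -0.42569]
    [-0.07185 +0.86975 +0.48824]
    [+0.52122 -0.38461 +0.76184]
t = (-0.2218, 0.1445, 0.9574) m
M0: Pc = R·M0+t = (-0.28079, +0.24713, +0.85866); u = 598.2·(-0.28079)/0.85866 + 340.0 = 144.3851, v = 515.0·(+0.24713)/0.85866 + 254.1 = 402.3230
M1: Pc = R·M1+t = (-0.09540, +0.23147, +0.97229); u = 598.2·(-0.09540)/0.97229 + 340.0 = 281.3038, v = 515.0·(+0.23147)/0.97229 + 254.1 = 376.7049
M2: Pc = R·M2+t = (-0.16281, +0.04187, +1.05614); u = 598.2·(-0.16281)/1.05614 + 340.0 = 247.7827, v = 515.0·(+0.04187)/1.05614 + 254.1 = 274.5151
M3: Pc = R·M3+t = (-0.34820, +0.05753, +0.94251); u = 598.2·(-0.34820)/0.94251 + 340.0 = 119.0031, v = 515.0·(+0.05753)/0.94251 + 254.1 = 285.5346

c0=(144.39, 402.32) c1=(281.30, 376.70) c2=(247.78, 274.52) c3=(119.00, 285.53)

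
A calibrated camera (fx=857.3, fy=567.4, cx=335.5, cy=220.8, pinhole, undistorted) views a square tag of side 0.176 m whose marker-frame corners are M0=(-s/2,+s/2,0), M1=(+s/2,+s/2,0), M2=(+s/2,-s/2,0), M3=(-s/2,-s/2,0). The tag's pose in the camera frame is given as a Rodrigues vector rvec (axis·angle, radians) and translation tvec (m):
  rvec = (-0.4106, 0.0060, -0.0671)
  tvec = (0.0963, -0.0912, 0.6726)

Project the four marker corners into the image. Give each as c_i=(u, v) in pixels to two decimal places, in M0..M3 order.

c0=(354.52, 216.47) c1=(590.38, 206.09) c2=(551.49, 78.60) c3=(338.98, 87.70)

Intrinsics K: fx=857.3, fy=567.4, cx=335.5, cy=220.8
Marker side s = 0.176 m; corners in marker frame (Z=0):
  M0 = (-0.0880, +0.0880, 0)
  M1 = (+0.0880, +0.0880, 0)
  M2 = (+0.0880, -0.0880, 0)
  M3 = (-0.0880, -0.0880, 0)
rvec = (-0.4106, 0.0060, -0.0671), |rvec| = θ = 0.41609 rad = 23.840°
Rodrigues: sinθ=0.40419, 1−cosθ=0.08532; R = I + sinθ·[k]× + (1−cosθ)·[k]×²:
    [+0.99776 +0.06397 +0.01941]
    [-0.06639 +0.91469 +0.39866]
    [+0.00775 -0.39905 +0.91690]
t = (0.0963, -0.0912, 0.6726) m
M0: Pc = R·M0+t = (+0.01413, -0.00486, +0.63680); u = 857.3·(+0.01413)/0.63680 + 335.5 = 354.5171, v = 567.4·(-0.00486)/0.63680 + 220.8 = 216.4659
M1: Pc = R·M1+t = (+0.18973, -0.01655, +0.63817); u = 857.3·(+0.18973)/0.63817 + 335.5 = 590.3829, v = 567.4·(-0.01655)/0.63817 + 220.8 = 206.0855
M2: Pc = R·M2+t = (+0.17847, -0.17754, +0.70840); u = 857.3·(+0.17847)/0.70840 + 335.5 = 551.4884, v = 567.4·(-0.17754)/0.70840 + 220.8 = 78.6007
M3: Pc = R·M3+t = (+0.00287, -0.16585, +0.70703); u = 857.3·(+0.00287)/0.70703 + 335.5 = 338.9773, v = 567.4·(-0.16585)/0.70703 + 220.8 = 87.7040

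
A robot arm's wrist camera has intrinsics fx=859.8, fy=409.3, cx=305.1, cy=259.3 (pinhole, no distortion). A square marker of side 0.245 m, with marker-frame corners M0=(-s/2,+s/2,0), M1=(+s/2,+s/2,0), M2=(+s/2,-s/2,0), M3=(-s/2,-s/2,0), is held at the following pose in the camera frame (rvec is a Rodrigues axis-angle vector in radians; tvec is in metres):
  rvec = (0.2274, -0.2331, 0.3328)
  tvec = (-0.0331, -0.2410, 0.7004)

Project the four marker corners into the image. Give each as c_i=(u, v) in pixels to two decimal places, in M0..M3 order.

Intrinsics K: fx=859.8, fy=409.3, cx=305.1, cy=259.3
Marker side s = 0.245 m; corners in marker frame (Z=0):
  M0 = (-0.1225, +0.1225, 0)
  M1 = (+0.1225, +0.1225, 0)
  M2 = (+0.1225, -0.1225, 0)
  M3 = (-0.1225, -0.1225, 0)
rvec = (0.2274, -0.2331, 0.3328), |rvec| = θ = 0.46562 rad = 26.678°
Rodrigues: sinθ=0.44898, 1−cosθ=0.10646; R = I + sinθ·[k]× + (1−cosθ)·[k]×²:
    [+0.91893 -0.34693 -0.18761]
    [+0.29488 +0.92022 -0.25736]
    [+0.26193 +0.18118 +0.94793]
t = (-0.0331, -0.2410, 0.7004) m
M0: Pc = R·M0+t = (-0.18817, -0.16439, +0.69051); u = 859.8·(-0.18817)/0.69051 + 305.1 = 70.7980, v = 409.3·(-0.16439)/0.69051 + 259.3 = 161.8546
M1: Pc = R·M1+t = (+0.03697, -0.09215, +0.75468); u = 859.8·(+0.03697)/0.75468 + 305.1 = 347.2199, v = 409.3·(-0.09215)/0.75468 + 259.3 = 209.3225
M2: Pc = R·M2+t = (+0.12197, -0.31761, +0.71029); u = 859.8·(+0.12197)/0.71029 + 305.1 = 452.7418, v = 409.3·(-0.31761)/0.71029 + 259.3 = 76.2826
M3: Pc = R·M3+t = (-0.10317, -0.38985, +0.64612); u = 859.8·(-0.10317)/0.64612 + 305.1 = 167.8098, v = 409.3·(-0.38985)/0.64612 + 259.3 = 12.3401

c0=(70.80, 161.85) c1=(347.22, 209.32) c2=(452.74, 76.28) c3=(167.81, 12.34)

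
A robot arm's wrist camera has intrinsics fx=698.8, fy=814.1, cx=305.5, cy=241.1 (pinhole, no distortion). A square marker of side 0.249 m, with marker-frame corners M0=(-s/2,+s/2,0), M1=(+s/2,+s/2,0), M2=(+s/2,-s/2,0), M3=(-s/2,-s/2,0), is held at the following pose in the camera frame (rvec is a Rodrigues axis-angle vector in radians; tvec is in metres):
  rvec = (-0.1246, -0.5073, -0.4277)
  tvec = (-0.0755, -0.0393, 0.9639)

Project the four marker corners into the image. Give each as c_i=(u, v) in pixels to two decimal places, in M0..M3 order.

Intrinsics K: fx=698.8, fy=814.1, cx=305.5, cy=241.1
Marker side s = 0.249 m; corners in marker frame (Z=0):
  M0 = (-0.1245, +0.1245, 0)
  M1 = (+0.1245, +0.1245, 0)
  M2 = (+0.1245, -0.1245, 0)
  M3 = (-0.1245, -0.1245, 0)
rvec = (-0.1246, -0.5073, -0.4277), |rvec| = θ = 0.67513 rad = 38.682°
Rodrigues: sinθ=0.62500, 1−cosθ=0.21938; R = I + sinθ·[k]× + (1−cosθ)·[k]×²:
    [+0.78810 +0.42636 -0.44398]
    [-0.36552 +0.90449 +0.21978]
    [+0.49528 -0.01092 +0.86867]
t = (-0.0755, -0.0393, 0.9639) m
M0: Pc = R·M0+t = (-0.12054, +0.11882, +0.90088); u = 698.8·(-0.12054)/0.90088 + 305.5 = 212.0020, v = 814.1·(+0.11882)/0.90088 + 241.1 = 348.4705
M1: Pc = R·M1+t = (+0.07570, +0.02780, +1.02420); u = 698.8·(+0.07570)/1.02420 + 305.5 = 357.1492, v = 814.1·(+0.02780)/1.02420 + 241.1 = 263.1983
M2: Pc = R·M2+t = (-0.03046, -0.19742, +1.02692); u = 698.8·(-0.03046)/1.02692 + 305.5 = 284.7696, v = 814.1·(-0.19742)/1.02692 + 241.1 = 84.5973
M3: Pc = R·M3+t = (-0.22670, -0.10640, +0.90360); u = 698.8·(-0.22670)/0.90360 + 305.5 = 130.1807, v = 814.1·(-0.10640)/0.90360 + 241.1 = 145.2372

c0=(212.00, 348.47) c1=(357.15, 263.20) c2=(284.77, 84.60) c3=(130.18, 145.24)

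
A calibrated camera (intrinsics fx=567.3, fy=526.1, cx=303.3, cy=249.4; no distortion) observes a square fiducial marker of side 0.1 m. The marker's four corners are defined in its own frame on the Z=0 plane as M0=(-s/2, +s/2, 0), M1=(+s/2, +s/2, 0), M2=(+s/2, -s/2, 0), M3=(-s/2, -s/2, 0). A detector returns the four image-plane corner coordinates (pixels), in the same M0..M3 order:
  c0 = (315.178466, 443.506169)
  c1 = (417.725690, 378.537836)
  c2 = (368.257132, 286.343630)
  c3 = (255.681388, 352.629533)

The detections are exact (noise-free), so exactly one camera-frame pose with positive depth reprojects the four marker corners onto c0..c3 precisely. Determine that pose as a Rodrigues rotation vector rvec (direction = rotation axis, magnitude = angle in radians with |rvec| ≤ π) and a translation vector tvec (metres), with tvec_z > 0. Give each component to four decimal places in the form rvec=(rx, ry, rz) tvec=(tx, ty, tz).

Intrinsics K: fx=567.3, fy=526.1, cx=303.3, cy=249.4
Marker side s = 0.1 m; corners in marker frame (Z=0):
  M0 = (-0.0500, +0.0500, 0)
  M1 = (+0.0500, +0.0500, 0)
  M2 = (+0.0500, -0.0500, 0)
  M3 = (-0.0500, -0.0500, 0)
Detected image corners:
  c0 = (315.178466, 443.506169) px
  c1 = (417.725690, 378.537836) px
  c2 = (368.257132, 286.343630) px
  c3 = (255.681388, 352.629533) px
Planar DLT: solve 8×8 A·h = b for H (H[2,2]=1):
  H  [+1204.28763 +794.01456 +341.24982]
  H  [-515.48552 +1184.83792 +366.31056]
  H  [+0.38478 +0.73745 +1.00000]
B = K⁻¹H; ‖b₁‖=2.274686, ‖b₂‖=2.274686; λ = 2/(‖b₁‖+‖b₂‖) = 0.439621, sign → tz>0 ⇒ λ=+0.439621
r₁ = λ·B[:,0] = (+0.84281,-0.51094,+0.16916); r₂ = λ·B[:,1] = (+0.44198,+0.83639,+0.32420)
r₃ = r₁×r₂ = (-0.30713,-0.19847,+0.93074); SVD([r₁ r₂ r₃]) → R = UVᵀ:
  R  [+0.84281 +0.44198 -0.30713]
  R  [-0.51094 +0.83639 -0.19847]
  R  [+0.16916 +0.32420 +0.93074]
t = (+0.02941, +0.09769, +0.43962) m
tr R = 2.609939; θ = arccos((tr R − 1)/2) = 0.635172 rad = 36.393°
axis k = ((R−Rᵀ)₃₂, (R−Rᵀ)₁₃, (R−Rᵀ)₂₁) / (2 sinθ) = (+0.440466, -0.401376, -0.803048)
rvec = θ·k = (+0.279772, -0.254943, -0.510074)

rvec=(0.2798, -0.2549, -0.5101) tvec=(0.0294, 0.0977, 0.4396)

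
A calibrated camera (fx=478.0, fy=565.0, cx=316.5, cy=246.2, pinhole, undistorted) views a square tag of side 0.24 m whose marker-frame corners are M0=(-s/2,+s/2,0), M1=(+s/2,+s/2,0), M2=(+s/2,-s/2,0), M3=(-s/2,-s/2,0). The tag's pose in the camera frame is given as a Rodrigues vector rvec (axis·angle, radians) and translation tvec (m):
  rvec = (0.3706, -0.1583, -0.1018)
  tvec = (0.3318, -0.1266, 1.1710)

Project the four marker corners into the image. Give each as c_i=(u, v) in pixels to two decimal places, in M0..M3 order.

Intrinsics K: fx=478.0, fy=565.0, cx=316.5, cy=246.2
Marker side s = 0.24 m; corners in marker frame (Z=0):
  M0 = (-0.1200, +0.1200, 0)
  M1 = (+0.1200, +0.1200, 0)
  M2 = (+0.1200, -0.1200, 0)
  M3 = (-0.1200, -0.1200, 0)
rvec = (0.3706, -0.1583, -0.1018), |rvec| = θ = 0.41565 rad = 23.815°
Rodrigues: sinθ=0.40379, 1−cosθ=0.08515; R = I + sinθ·[k]× + (1−cosθ)·[k]×²:
    [+0.98254 +0.06998 -0.17237]
    [-0.12781 +0.92720 -0.35208]
    [+0.13519 +0.36796 +0.91996]
t = (0.3318, -0.1266, 1.1710) m
M0: Pc = R·M0+t = (+0.22229, +0.00000, +1.19893); u = 478.0·(+0.22229)/1.19893 + 316.5 = 405.1254, v = 565.0·(+0.00000)/1.19893 + 246.2 = 246.2006
M1: Pc = R·M1+t = (+0.45810, -0.03067, +1.23138); u = 478.0·(+0.45810)/1.23138 + 316.5 = 494.3277, v = 565.0·(-0.03067)/1.23138 + 246.2 = 232.1264
M2: Pc = R·M2+t = (+0.44131, -0.25320, +1.14307); u = 478.0·(+0.44131)/1.14307 + 316.5 = 501.0429, v = 565.0·(-0.25320)/1.14307 + 246.2 = 121.0466
M3: Pc = R·M3+t = (+0.20550, -0.22253, +1.11062); u = 478.0·(+0.20550)/1.11062 + 316.5 = 404.9438, v = 565.0·(-0.22253)/1.11062 + 246.2 = 132.9949

c0=(405.13, 246.20) c1=(494.33, 232.13) c2=(501.04, 121.05) c3=(404.94, 132.99)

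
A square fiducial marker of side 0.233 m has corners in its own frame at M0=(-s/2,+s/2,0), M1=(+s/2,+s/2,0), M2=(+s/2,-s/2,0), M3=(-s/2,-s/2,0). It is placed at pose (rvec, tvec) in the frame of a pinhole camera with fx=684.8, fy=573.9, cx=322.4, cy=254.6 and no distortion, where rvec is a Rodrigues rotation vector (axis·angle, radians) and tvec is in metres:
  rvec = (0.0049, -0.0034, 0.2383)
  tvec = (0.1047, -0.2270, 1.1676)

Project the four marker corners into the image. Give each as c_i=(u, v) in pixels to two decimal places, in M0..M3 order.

c0=(301.28, 185.16) c1=(433.98, 212.22) c2=(466.34, 100.89) c3=(333.55, 73.71)

Intrinsics K: fx=684.8, fy=573.9, cx=322.4, cy=254.6
Marker side s = 0.233 m; corners in marker frame (Z=0):
  M0 = (-0.1165, +0.1165, 0)
  M1 = (+0.1165, +0.1165, 0)
  M2 = (+0.1165, -0.1165, 0)
  M3 = (-0.1165, -0.1165, 0)
rvec = (0.0049, -0.0034, 0.2383), |rvec| = θ = 0.23837 rad = 13.658°
Rodrigues: sinθ=0.23612, 1−cosθ=0.02828; R = I + sinθ·[k]× + (1−cosθ)·[k]×²:
    [+0.97173 -0.23606 -0.00279]
    [+0.23604 +0.97173 -0.00526]
    [+0.00395 +0.00445 +0.99998]
t = (0.1047, -0.2270, 1.1676) m
M0: Pc = R·M0+t = (-0.03601, -0.14129, +1.16766); u = 684.8·(-0.03601)/1.16766 + 322.4 = 301.2824, v = 573.9·(-0.14129)/1.16766 + 254.6 = 185.1553
M1: Pc = R·M1+t = (+0.19041, -0.08629, +1.16858); u = 684.8·(+0.19041)/1.16858 + 322.4 = 433.9803, v = 573.9·(-0.08629)/1.16858 + 254.6 = 212.2198
M2: Pc = R·M2+t = (+0.24541, -0.31271, +1.16754); u = 684.8·(+0.24541)/1.16754 + 322.4 = 466.3395, v = 573.9·(-0.31271)/1.16754 + 254.6 = 100.8899
M3: Pc = R·M3+t = (+0.01899, -0.36771, +1.16662); u = 684.8·(+0.01899)/1.16662 + 322.4 = 333.5491, v = 573.9·(-0.36771)/1.16662 + 254.6 = 73.7135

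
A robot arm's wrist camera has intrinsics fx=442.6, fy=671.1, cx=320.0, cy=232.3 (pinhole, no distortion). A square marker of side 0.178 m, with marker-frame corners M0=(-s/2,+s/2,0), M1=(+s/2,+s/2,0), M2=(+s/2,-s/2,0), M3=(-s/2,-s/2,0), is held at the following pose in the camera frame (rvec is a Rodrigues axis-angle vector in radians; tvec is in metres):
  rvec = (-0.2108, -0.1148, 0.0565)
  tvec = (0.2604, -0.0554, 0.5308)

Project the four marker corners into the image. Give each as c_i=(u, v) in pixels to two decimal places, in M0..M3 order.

c0=(468.21, 266.29) c1=(612.59, 280.61) c2=(599.04, 68.81) c3=(464.26, 47.97)

Intrinsics K: fx=442.6, fy=671.1, cx=320.0, cy=232.3
Marker side s = 0.178 m; corners in marker frame (Z=0):
  M0 = (-0.0890, +0.0890, 0)
  M1 = (+0.0890, +0.0890, 0)
  M2 = (+0.0890, -0.0890, 0)
  M3 = (-0.0890, -0.0890, 0)
rvec = (-0.2108, -0.1148, 0.0565), |rvec| = θ = 0.24659 rad = 14.129°
Rodrigues: sinθ=0.24410, 1−cosθ=0.03025; R = I + sinθ·[k]× + (1−cosθ)·[k]×²:
    [+0.99186 -0.04389 -0.11957]
    [+0.06797 +0.97631 +0.20544]
    [+0.10772 -0.21190 +0.97134]
t = (0.2604, -0.0554, 0.5308) m
M0: Pc = R·M0+t = (+0.16822, +0.02544, +0.50235); u = 442.6·(+0.16822)/0.50235 + 320.0 = 468.2092, v = 671.1·(+0.02544)/0.50235 + 232.3 = 266.2883
M1: Pc = R·M1+t = (+0.34477, +0.03754, +0.52153); u = 442.6·(+0.34477)/0.52153 + 320.0 = 612.5917, v = 671.1·(+0.03754)/0.52153 + 232.3 = 280.6068
M2: Pc = R·M2+t = (+0.35258, -0.13624, +0.55925); u = 442.6·(+0.35258)/0.55925 + 320.0 = 599.0412, v = 671.1·(-0.13624)/0.55925 + 232.3 = 68.8082
M3: Pc = R·M3+t = (+0.17603, -0.14834, +0.54007); u = 442.6·(+0.17603)/0.54007 + 320.0 = 464.2610, v = 671.1·(-0.14834)/0.54007 + 232.3 = 47.9705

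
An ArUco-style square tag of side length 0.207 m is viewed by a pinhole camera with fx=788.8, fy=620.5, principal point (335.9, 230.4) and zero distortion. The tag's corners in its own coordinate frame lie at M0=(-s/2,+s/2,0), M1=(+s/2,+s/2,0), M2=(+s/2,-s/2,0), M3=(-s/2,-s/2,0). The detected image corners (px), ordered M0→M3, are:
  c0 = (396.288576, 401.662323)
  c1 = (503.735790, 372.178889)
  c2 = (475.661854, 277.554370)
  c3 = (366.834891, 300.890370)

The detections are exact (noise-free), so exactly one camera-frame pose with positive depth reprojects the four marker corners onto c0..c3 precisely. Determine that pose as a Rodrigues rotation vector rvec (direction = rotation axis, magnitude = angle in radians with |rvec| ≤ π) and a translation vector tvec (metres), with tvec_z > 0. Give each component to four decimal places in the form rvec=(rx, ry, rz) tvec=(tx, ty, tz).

Intrinsics K: fx=788.8, fy=620.5, cx=335.9, cy=230.4
Marker side s = 0.207 m; corners in marker frame (Z=0):
  M0 = (-0.1035, +0.1035, 0)
  M1 = (+0.1035, +0.1035, 0)
  M2 = (+0.1035, -0.1035, 0)
  M3 = (-0.1035, -0.1035, 0)
Detected image corners:
  c0 = (396.288576, 401.662323) px
  c1 = (503.735790, 372.178889) px
  c2 = (475.661854, 277.554370) px
  c3 = (366.834891, 300.890370) px
Planar DLT: solve 8×8 A·h = b for H (H[2,2]=1):
  H  [+652.71686 +131.04273 +437.27754]
  H  [-26.42892 +465.45171 +337.57203]
  H  [+0.29913 -0.01793 +1.00000]
B = K⁻¹H; ‖b₁‖=0.776680, ‖b₂‖=0.776680; λ = 2/(‖b₁‖+‖b₂‖) = 1.287532, sign → tz>0 ⇒ λ=+1.287532
r₁ = λ·B[:,0] = (+0.90140,-0.19785,+0.38514); r₂ = λ·B[:,1] = (+0.22373,+0.97438,-0.02308)
r₃ = r₁×r₂ = (-0.37070,+0.10697,+0.92257); SVD([r₁ r₂ r₃]) → R = UVᵀ:
  R  [+0.90140 +0.22373 -0.37070]
  R  [-0.19785 +0.97438 +0.10697]
  R  [+0.38514 -0.02308 +0.92257]
t = (+0.16548, +0.22238, +1.28753) m
tr R = 2.798352; θ = arccos((tr R − 1)/2) = 0.452914 rad = 25.950°
axis k = ((R−Rᵀ)₃₂, (R−Rᵀ)₁₃, (R−Rᵀ)₂₁) / (2 sinθ) = (-0.148603, -0.863644, -0.481701)
rvec = θ·k = (-0.067304, -0.391156, -0.218169)

rvec=(-0.0673, -0.3912, -0.2182) tvec=(0.1655, 0.2224, 1.2875)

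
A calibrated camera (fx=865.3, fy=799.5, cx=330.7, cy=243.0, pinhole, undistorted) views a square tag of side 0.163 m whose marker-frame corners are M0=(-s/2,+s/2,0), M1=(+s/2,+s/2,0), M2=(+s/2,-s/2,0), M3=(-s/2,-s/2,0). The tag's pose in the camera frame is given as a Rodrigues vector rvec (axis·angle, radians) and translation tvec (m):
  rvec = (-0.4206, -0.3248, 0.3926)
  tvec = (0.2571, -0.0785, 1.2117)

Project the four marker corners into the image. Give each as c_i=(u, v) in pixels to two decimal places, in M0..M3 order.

Intrinsics K: fx=865.3, fy=799.5, cx=330.7, cy=243.0
Marker side s = 0.163 m; corners in marker frame (Z=0):
  M0 = (-0.0815, +0.0815, 0)
  M1 = (+0.0815, +0.0815, 0)
  M2 = (+0.0815, -0.0815, 0)
  M3 = (-0.0815, -0.0815, 0)
rvec = (-0.4206, -0.3248, 0.3926), |rvec| = θ = 0.66071 rad = 37.856°
Rodrigues: sinθ=0.61368, 1−cosθ=0.21044; R = I + sinθ·[k]× + (1−cosθ)·[k]×²:
    [+0.87484 -0.29880 -0.38128]
    [+0.43051 +0.84041 +0.32919]
    [+0.22208 -0.45213 +0.86386]
t = (0.2571, -0.0785, 1.2117) m
M0: Pc = R·M0+t = (+0.16145, -0.04509, +1.15675); u = 865.3·(+0.16145)/1.15675 + 330.7 = 451.4705, v = 799.5·(-0.04509)/1.15675 + 243.0 = 211.8337
M1: Pc = R·M1+t = (+0.30405, +0.02508, +1.19295); u = 865.3·(+0.30405)/1.19295 + 330.7 = 551.2392, v = 799.5·(+0.02508)/1.19295 + 243.0 = 259.8085
M2: Pc = R·M2+t = (+0.35275, -0.11191, +1.26665); u = 865.3·(+0.35275)/1.26665 + 330.7 = 571.6791, v = 799.5·(-0.11191)/1.26665 + 243.0 = 172.3649
M3: Pc = R·M3+t = (+0.21015, -0.18208, +1.23045); u = 865.3·(+0.21015)/1.23045 + 330.7 = 478.4874, v = 799.5·(-0.18208)/1.23045 + 243.0 = 124.6910

c0=(451.47, 211.83) c1=(551.24, 259.81) c2=(571.68, 172.36) c3=(478.49, 124.69)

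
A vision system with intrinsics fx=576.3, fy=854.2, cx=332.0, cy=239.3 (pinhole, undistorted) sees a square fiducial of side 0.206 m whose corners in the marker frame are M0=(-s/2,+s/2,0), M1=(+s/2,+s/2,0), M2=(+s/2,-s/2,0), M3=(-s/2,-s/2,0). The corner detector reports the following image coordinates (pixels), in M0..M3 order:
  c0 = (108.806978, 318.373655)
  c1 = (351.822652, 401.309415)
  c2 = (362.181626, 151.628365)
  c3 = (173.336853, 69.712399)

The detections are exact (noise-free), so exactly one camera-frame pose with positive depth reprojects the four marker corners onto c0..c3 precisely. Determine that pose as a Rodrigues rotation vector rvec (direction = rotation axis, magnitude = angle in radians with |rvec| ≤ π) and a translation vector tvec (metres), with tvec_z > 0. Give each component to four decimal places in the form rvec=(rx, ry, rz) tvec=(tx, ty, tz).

rvec=(-0.6639, -0.2797, 0.1814) tvec=(-0.0725, -0.0110, 0.5443)

Intrinsics K: fx=576.3, fy=854.2, cx=332.0, cy=239.3
Marker side s = 0.206 m; corners in marker frame (Z=0):
  M0 = (-0.1030, +0.1030, 0)
  M1 = (+0.1030, +0.1030, 0)
  M2 = (+0.1030, -0.1030, 0)
  M3 = (-0.1030, -0.1030, 0)
Detected image corners:
  c0 = (108.806978, 318.373655) px
  c1 = (351.822652, 401.309415) px
  c2 = (362.181626, 151.628365) px
  c3 = (173.336853, 69.712399) px
Planar DLT: solve 8×8 A·h = b for H (H[2,2]=1):
  H  [+1122.76702 -464.50532 +255.29229]
  H  [+485.04352 +937.93679 +221.97200]
  H  [+0.36221 -1.15502 +1.00000]
B = K⁻¹H; ‖b₁‖=1.837059, ‖b₂‖=1.837059; λ = 2/(‖b₁‖+‖b₂‖) = 0.544348, sign → tz>0 ⇒ λ=+0.544348
r₁ = λ·B[:,0] = (+0.94693,+0.25386,+0.19717); r₂ = λ·B[:,1] = (-0.07655,+0.77385,-0.62873)
r₃ = r₁×r₂ = (-0.31219,+0.58027,+0.75221); SVD([r₁ r₂ r₃]) → R = UVᵀ:
  R  [+0.94693 -0.07655 -0.31219]
  R  [+0.25386 +0.77385 +0.58027]
  R  [+0.19717 -0.62873 +0.75221]
t = (-0.07245, -0.01104, +0.54435) m
tr R = 2.472988; θ = arccos((tr R − 1)/2) = 0.742923 rad = 42.566°
axis k = ((R−Rᵀ)₃₂, (R−Rᵀ)₁₃, (R−Rᵀ)₂₁) / (2 sinθ) = (-0.893646, -0.376498, +0.244226)
rvec = θ·k = (-0.663910, -0.279709, +0.181441)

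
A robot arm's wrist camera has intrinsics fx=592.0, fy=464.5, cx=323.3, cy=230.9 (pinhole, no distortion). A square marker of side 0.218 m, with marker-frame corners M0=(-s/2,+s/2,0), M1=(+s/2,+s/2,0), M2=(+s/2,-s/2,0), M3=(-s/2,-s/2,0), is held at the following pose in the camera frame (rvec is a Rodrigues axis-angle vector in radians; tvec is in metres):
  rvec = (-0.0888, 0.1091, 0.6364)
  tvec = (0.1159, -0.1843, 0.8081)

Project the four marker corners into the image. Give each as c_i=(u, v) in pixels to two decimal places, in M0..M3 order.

c0=(297.03, 139.30) c1=(426.81, 211.48) c2=(521.80, 110.31) c3=(390.48, 42.50)

Intrinsics K: fx=592.0, fy=464.5, cx=323.3, cy=230.9
Marker side s = 0.218 m; corners in marker frame (Z=0):
  M0 = (-0.1090, +0.1090, 0)
  M1 = (+0.1090, +0.1090, 0)
  M2 = (+0.1090, -0.1090, 0)
  M3 = (-0.1090, -0.1090, 0)
rvec = (-0.0888, 0.1091, 0.6364), |rvec| = θ = 0.65176 rad = 37.343°
Rodrigues: sinθ=0.60659, 1−cosθ=0.20498; R = I + sinθ·[k]× + (1−cosθ)·[k]×²:
    [+0.79882 -0.59697 +0.07427]
    [+0.58762 +0.80076 +0.11615]
    [-0.12881 -0.04914 +0.99045]
t = (0.1159, -0.1843, 0.8081) m
M0: Pc = R·M0+t = (-0.03624, -0.16107, +0.81678); u = 592.0·(-0.03624)/0.81678 + 323.3 = 297.0329, v = 464.5·(-0.16107)/0.81678 + 230.9 = 139.3020
M1: Pc = R·M1+t = (+0.13790, -0.03297, +0.78870); u = 592.0·(+0.13790)/0.78870 + 323.3 = 426.8093, v = 464.5·(-0.03297)/0.78870 + 230.9 = 211.4844
M2: Pc = R·M2+t = (+0.26804, -0.20753, +0.79942); u = 592.0·(+0.26804)/0.79942 + 323.3 = 521.7950, v = 464.5·(-0.20753)/0.79942 + 230.9 = 110.3133
M3: Pc = R·M3+t = (+0.09390, -0.33563, +0.82750); u = 592.0·(+0.09390)/0.82750 + 323.3 = 390.4755, v = 464.5·(-0.33563)/0.82750 + 230.9 = 42.4986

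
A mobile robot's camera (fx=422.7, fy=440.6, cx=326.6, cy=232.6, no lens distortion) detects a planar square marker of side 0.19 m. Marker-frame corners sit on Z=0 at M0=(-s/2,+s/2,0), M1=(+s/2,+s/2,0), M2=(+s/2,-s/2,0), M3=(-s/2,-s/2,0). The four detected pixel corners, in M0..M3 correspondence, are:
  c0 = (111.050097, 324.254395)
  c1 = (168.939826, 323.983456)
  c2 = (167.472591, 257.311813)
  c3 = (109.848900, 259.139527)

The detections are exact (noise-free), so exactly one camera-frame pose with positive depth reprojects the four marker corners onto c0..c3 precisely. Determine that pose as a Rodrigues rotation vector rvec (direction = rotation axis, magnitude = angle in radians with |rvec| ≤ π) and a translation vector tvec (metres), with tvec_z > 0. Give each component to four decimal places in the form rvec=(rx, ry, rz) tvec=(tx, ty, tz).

Intrinsics K: fx=422.7, fy=440.6, cx=326.6, cy=232.6
Marker side s = 0.19 m; corners in marker frame (Z=0):
  M0 = (-0.0950, +0.0950, 0)
  M1 = (+0.0950, +0.0950, 0)
  M2 = (+0.0950, -0.0950, 0)
  M3 = (-0.0950, -0.0950, 0)
Detected image corners:
  c0 = (111.050097, 324.254395) px
  c1 = (168.939826, 323.983456) px
  c2 = (167.472591, 257.311813) px
  c3 = (109.848900, 259.139527) px
Planar DLT: solve 8×8 A·h = b for H (H[2,2]=1):
  H  [+286.60902 +4.03747 +138.98443]
  H  [-41.83621 +340.53784 +291.11165]
  H  [-0.12469 -0.02136 +1.00000]
B = K⁻¹H; ‖b₁‖=0.784897, ‖b₂‖=0.784897; λ = 2/(‖b₁‖+‖b₂‖) = 1.274052, sign → tz>0 ⇒ λ=+1.274052
r₁ = λ·B[:,0] = (+0.98660,-0.03711,-0.15886); r₂ = λ·B[:,1] = (+0.03320,+0.99908,-0.02722)
r₃ = r₁×r₂ = (+0.15972,+0.02158,+0.98693); SVD([r₁ r₂ r₃]) → R = UVᵀ:
  R  [+0.98660 +0.03320 +0.15972]
  R  [-0.03711 +0.99908 +0.02158]
  R  [-0.15886 -0.02722 +0.98693]
t = (-0.56549, +0.16919, +1.27405) m
tr R = 2.972608; θ = arccos((tr R − 1)/2) = 0.165693 rad = 9.494°
axis k = ((R−Rᵀ)₃₂, (R−Rᵀ)₁₃, (R−Rᵀ)₂₁) / (2 sinθ) = (-0.147924, +0.965758, -0.213145)
rvec = θ·k = (-0.024510, +0.160020, -0.035317)

rvec=(-0.0245, 0.1600, -0.0353) tvec=(-0.5655, 0.1692, 1.2741)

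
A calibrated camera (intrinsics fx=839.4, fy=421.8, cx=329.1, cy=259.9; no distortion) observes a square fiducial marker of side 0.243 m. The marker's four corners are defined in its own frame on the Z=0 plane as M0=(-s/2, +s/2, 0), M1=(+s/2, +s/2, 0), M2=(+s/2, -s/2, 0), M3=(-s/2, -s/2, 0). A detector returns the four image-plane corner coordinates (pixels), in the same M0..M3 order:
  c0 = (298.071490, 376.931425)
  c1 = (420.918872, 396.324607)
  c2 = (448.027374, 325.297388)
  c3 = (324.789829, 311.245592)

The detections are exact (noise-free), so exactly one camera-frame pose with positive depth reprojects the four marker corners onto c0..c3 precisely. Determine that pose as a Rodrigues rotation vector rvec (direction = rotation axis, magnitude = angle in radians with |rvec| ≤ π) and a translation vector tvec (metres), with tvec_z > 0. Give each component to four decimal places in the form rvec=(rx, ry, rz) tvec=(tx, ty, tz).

rvec=(-0.1281, 0.4697, 0.1797) tvec=(0.0740, 0.3256, 1.4926)

Intrinsics K: fx=839.4, fy=421.8, cx=329.1, cy=259.9
Marker side s = 0.243 m; corners in marker frame (Z=0):
  M0 = (-0.1215, +0.1215, 0)
  M1 = (+0.1215, +0.1215, 0)
  M2 = (+0.1215, -0.1215, 0)
  M3 = (-0.1215, -0.1215, 0)
Detected image corners:
  c0 = (298.071490, 376.931425) px
  c1 = (420.918872, 396.324607) px
  c2 = (448.027374, 325.297388) px
  c3 = (324.789829, 311.245592) px
Planar DLT: solve 8×8 A·h = b for H (H[2,2]=1):
  H  [+391.38620 -131.00500 +370.73660]
  H  [-39.90246 +261.72555 +351.91078]
  H  [-0.30826 -0.05438 +1.00000]
B = K⁻¹H; ‖b₁‖=0.669951, ‖b₂‖=0.669951; λ = 2/(‖b₁‖+‖b₂‖) = 1.492647, sign → tz>0 ⇒ λ=+1.492647
r₁ = λ·B[:,0] = (+0.87637,+0.14231,-0.46013); r₂ = λ·B[:,1] = (-0.20113,+0.97620,-0.08117)
r₃ = r₁×r₂ = (+0.43762,+0.16368,+0.88414); SVD([r₁ r₂ r₃]) → R = UVᵀ:
  R  [+0.87637 -0.20113 +0.43762]
  R  [+0.14231 +0.97620 +0.16368]
  R  [-0.46013 -0.08117 +0.88414]
t = (+0.07404, +0.32560, +1.49265) m
tr R = 2.736706; θ = arccos((tr R − 1)/2) = 0.518925 rad = 29.732°
axis k = ((R−Rᵀ)₃₂, (R−Rᵀ)₁₃, (R−Rᵀ)₂₁) / (2 sinθ) = (-0.246847, +0.905084, +0.346251)
rvec = θ·k = (-0.128095, +0.469671, +0.179678)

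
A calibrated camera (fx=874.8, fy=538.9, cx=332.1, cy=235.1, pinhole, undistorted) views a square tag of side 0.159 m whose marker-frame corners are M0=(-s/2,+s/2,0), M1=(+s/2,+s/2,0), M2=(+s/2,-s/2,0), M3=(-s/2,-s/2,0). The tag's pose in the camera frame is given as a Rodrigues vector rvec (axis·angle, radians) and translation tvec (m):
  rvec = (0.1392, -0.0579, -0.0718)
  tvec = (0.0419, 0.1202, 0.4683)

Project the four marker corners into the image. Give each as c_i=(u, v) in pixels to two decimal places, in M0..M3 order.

c0=(273.39, 467.23) c1=(560.76, 449.84) c2=(551.51, 276.77) c3=(249.77, 291.82)

Intrinsics K: fx=874.8, fy=538.9, cx=332.1, cy=235.1
Marker side s = 0.159 m; corners in marker frame (Z=0):
  M0 = (-0.0795, +0.0795, 0)
  M1 = (+0.0795, +0.0795, 0)
  M2 = (+0.0795, -0.0795, 0)
  M3 = (-0.0795, -0.0795, 0)
rvec = (0.1392, -0.0579, -0.0718), |rvec| = θ = 0.16699 rad = 9.568°
Rodrigues: sinθ=0.16621, 1−cosθ=0.01391; R = I + sinθ·[k]× + (1−cosθ)·[k]×²:
    [+0.99576 +0.06745 -0.06262]
    [-0.07549 +0.98776 -0.13648]
    [+0.05265 +0.14063 +0.98866]
t = (0.0419, 0.1202, 0.4683) m
M0: Pc = R·M0+t = (-0.03190, +0.20473, +0.47529); u = 874.8·(-0.03190)/0.47529 + 332.1 = 273.3855, v = 538.9·(+0.20473)/0.47529 + 235.1 = 467.2258
M1: Pc = R·M1+t = (+0.12642, +0.19273, +0.48367); u = 874.8·(+0.12642)/0.48367 + 332.1 = 560.7628, v = 538.9·(+0.19273)/0.48367 + 235.1 = 449.8353
M2: Pc = R·M2+t = (+0.11570, +0.03567, +0.46131); u = 874.8·(+0.11570)/0.46131 + 332.1 = 551.5098, v = 538.9·(+0.03567)/0.46131 + 235.1 = 276.7718
M3: Pc = R·M3+t = (-0.04262, +0.04767, +0.45293); u = 874.8·(-0.04262)/0.45293 + 332.1 = 249.7747, v = 538.9·(+0.04767)/0.45293 + 235.1 = 291.8225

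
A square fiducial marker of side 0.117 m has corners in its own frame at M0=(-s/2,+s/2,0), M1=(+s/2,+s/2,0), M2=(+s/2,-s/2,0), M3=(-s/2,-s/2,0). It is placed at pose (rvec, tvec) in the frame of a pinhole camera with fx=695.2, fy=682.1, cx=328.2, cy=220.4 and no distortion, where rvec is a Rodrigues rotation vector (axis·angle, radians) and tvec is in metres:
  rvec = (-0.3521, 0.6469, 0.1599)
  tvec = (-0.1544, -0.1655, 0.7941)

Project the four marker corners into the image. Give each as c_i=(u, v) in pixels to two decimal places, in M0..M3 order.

c0=(144.32, 125.47) c1=(212.89, 120.22) c2=(244.27, 28.55) c3=(175.60, 41.40)

Intrinsics K: fx=695.2, fy=682.1, cx=328.2, cy=220.4
Marker side s = 0.117 m; corners in marker frame (Z=0):
  M0 = (-0.0585, +0.0585, 0)
  M1 = (+0.0585, +0.0585, 0)
  M2 = (+0.0585, -0.0585, 0)
  M3 = (-0.0585, -0.0585, 0)
rvec = (-0.3521, 0.6469, 0.1599), |rvec| = θ = 0.75367 rad = 43.182°
Rodrigues: sinθ=0.68432, 1−cosθ=0.27082; R = I + sinθ·[k]× + (1−cosθ)·[k]×²:
    [+0.78829 -0.25378 +0.56053]
    [+0.03659 +0.92870 +0.36902]
    [-0.61422 -0.27038 +0.74137]
t = (-0.1544, -0.1655, 0.7941) m
M0: Pc = R·M0+t = (-0.21536, -0.11331, +0.81421); u = 695.2·(-0.21536)/0.81421 + 328.2 = 144.3183, v = 682.1·(-0.11331)/0.81421 + 220.4 = 125.4745
M1: Pc = R·M1+t = (-0.12313, -0.10903, +0.74235); u = 695.2·(-0.12313)/0.74235 + 328.2 = 212.8893, v = 682.1·(-0.10903)/0.74235 + 220.4 = 120.2187
M2: Pc = R·M2+t = (-0.09344, -0.21769, +0.77399); u = 695.2·(-0.09344)/0.77399 + 328.2 = 244.2726, v = 682.1·(-0.21769)/0.77399 + 220.4 = 28.5549
M3: Pc = R·M3+t = (-0.18567, -0.22197, +0.84585); u = 695.2·(-0.18567)/0.84585 + 328.2 = 175.5997, v = 682.1·(-0.22197)/0.84585 + 220.4 = 41.4019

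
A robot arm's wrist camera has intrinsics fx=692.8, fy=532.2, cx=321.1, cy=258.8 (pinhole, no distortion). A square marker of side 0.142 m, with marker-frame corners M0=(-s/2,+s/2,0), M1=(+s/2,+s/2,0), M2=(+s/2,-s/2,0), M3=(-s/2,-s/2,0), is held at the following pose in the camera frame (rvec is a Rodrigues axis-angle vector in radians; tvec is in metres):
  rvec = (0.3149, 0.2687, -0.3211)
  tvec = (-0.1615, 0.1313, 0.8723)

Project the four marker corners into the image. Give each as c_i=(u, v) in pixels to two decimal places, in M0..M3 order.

Intrinsics K: fx=692.8, fy=532.2, cx=321.1, cy=258.8
Marker side s = 0.142 m; corners in marker frame (Z=0):
  M0 = (-0.0710, +0.0710, 0)
  M1 = (+0.0710, +0.0710, 0)
  M2 = (+0.0710, -0.0710, 0)
  M3 = (-0.0710, -0.0710, 0)
rvec = (0.3149, 0.2687, -0.3211), |rvec| = θ = 0.52390 rad = 30.017°
Rodrigues: sinθ=0.50026, 1−cosθ=0.13412; R = I + sinθ·[k]× + (1−cosθ)·[k]×²:
    [+0.91433 +0.34796 +0.20716]
    [-0.26526 +0.90116 -0.34285]
    [-0.30599 +0.25853 +0.91626]
t = (-0.1615, 0.1313, 0.8723) m
M0: Pc = R·M0+t = (-0.20171, +0.21412, +0.91238); u = 692.8·(-0.20171)/0.91238 + 321.1 = 167.9331, v = 532.2·(+0.21412)/0.91238 + 258.8 = 383.6958
M1: Pc = R·M1+t = (-0.07188, +0.17645, +0.86893); u = 692.8·(-0.07188)/0.86893 + 321.1 = 263.7922, v = 532.2·(+0.17645)/0.86893 + 258.8 = 366.8707
M2: Pc = R·M2+t = (-0.12129, +0.04848, +0.83222); u = 692.8·(-0.12129)/0.83222 + 321.1 = 220.1315, v = 532.2·(+0.04848)/0.83222 + 258.8 = 289.8053
M3: Pc = R·M3+t = (-0.25112, +0.08615, +0.87567); u = 692.8·(-0.25112)/0.87567 + 321.1 = 122.4201, v = 532.2·(+0.08615)/0.87567 + 258.8 = 311.1597

c0=(167.93, 383.70) c1=(263.79, 366.87) c2=(220.13, 289.81) c3=(122.42, 311.16)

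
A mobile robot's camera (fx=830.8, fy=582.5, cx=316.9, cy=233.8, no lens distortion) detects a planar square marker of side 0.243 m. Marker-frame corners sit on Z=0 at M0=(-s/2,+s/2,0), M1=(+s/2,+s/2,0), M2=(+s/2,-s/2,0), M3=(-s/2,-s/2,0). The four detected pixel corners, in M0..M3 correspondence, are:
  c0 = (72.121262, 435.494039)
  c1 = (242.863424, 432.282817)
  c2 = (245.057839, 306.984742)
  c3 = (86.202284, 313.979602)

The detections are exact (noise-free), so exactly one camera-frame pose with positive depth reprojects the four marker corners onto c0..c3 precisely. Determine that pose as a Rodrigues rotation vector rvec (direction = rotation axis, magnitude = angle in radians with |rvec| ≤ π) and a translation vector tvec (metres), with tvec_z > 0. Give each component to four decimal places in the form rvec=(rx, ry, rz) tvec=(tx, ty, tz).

rvec=(-0.3603, 0.1761, -0.0514) tvec=(-0.2203, 0.2733, 1.1691)

Intrinsics K: fx=830.8, fy=582.5, cx=316.9, cy=233.8
Marker side s = 0.243 m; corners in marker frame (Z=0):
  M0 = (-0.1215, +0.1215, 0)
  M1 = (+0.1215, +0.1215, 0)
  M2 = (+0.1215, -0.1215, 0)
  M3 = (-0.1215, -0.1215, 0)
Detected image corners:
  c0 = (72.121262, 435.494039) px
  c1 = (242.863424, 432.282817) px
  c2 = (245.057839, 306.984742) px
  c3 = (86.202284, 313.979602) px
Planar DLT: solve 8×8 A·h = b for H (H[2,2]=1):
  H  [+654.86876 -82.96265 +160.32243]
  H  [-72.92079 +394.69068 +369.95169]
  H  [-0.13873 -0.30367 +1.00000]
B = K⁻¹H; ‖b₁‖=0.855348, ‖b₂‖=0.855348; λ = 2/(‖b₁‖+‖b₂‖) = 1.169115, sign → tz>0 ⇒ λ=+1.169115
r₁ = λ·B[:,0] = (+0.98341,-0.08126,-0.16219); r₂ = λ·B[:,1] = (+0.01868,+0.93467,-0.35503)
r₃ = r₁×r₂ = (+0.18044,+0.34611,+0.92068); SVD([r₁ r₂ r₃]) → R = UVᵀ:
  R  [+0.98341 +0.01868 +0.18044]
  R  [-0.08126 +0.93467 +0.34611]
  R  [-0.16219 -0.35503 +0.92068]
t = (-0.22034, +0.27327, +1.16911) m
tr R = 2.838755; θ = arccos((tr R − 1)/2) = 0.404302 rad = 23.165°
axis k = ((R−Rᵀ)₃₂, (R−Rᵀ)₁₃, (R−Rᵀ)₂₁) / (2 sinθ) = (-0.891179, +0.435506, -0.127020)
rvec = θ·k = (-0.360305, +0.176076, -0.051354)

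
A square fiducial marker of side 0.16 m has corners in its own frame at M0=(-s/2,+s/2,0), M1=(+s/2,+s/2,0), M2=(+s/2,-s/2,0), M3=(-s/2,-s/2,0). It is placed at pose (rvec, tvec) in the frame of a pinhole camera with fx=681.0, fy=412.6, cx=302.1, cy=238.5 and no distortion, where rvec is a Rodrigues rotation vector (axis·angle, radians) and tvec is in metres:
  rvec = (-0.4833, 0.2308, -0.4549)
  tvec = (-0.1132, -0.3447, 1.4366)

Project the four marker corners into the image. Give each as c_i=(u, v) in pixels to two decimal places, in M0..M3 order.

Intrinsics K: fx=681.0, fy=412.6, cx=302.1, cy=238.5
Marker side s = 0.16 m; corners in marker frame (Z=0):
  M0 = (-0.0800, +0.0800, 0)
  M1 = (+0.0800, +0.0800, 0)
  M2 = (+0.0800, -0.0800, 0)
  M3 = (-0.0800, -0.0800, 0)
rvec = (-0.4833, 0.2308, -0.4549), |rvec| = θ = 0.70270 rad = 40.262°
Rodrigues: sinθ=0.64628, 1−cosθ=0.23690; R = I + sinθ·[k]× + (1−cosθ)·[k]×²:
    [+0.87516 +0.36486 +0.31775]
    [-0.47189 +0.78866 +0.39413]
    [-0.10679 -0.49487 +0.86238]
t = (-0.1132, -0.3447, 1.4366) m
M0: Pc = R·M0+t = (-0.15402, -0.24386, +1.40555); u = 681.0·(-0.15402)/1.40555 + 302.1 = 227.4742, v = 412.6·(-0.24386)/1.40555 + 238.5 = 166.9162
M1: Pc = R·M1+t = (-0.01400, -0.31936, +1.38847); u = 681.0·(-0.01400)/1.38847 + 302.1 = 295.2345, v = 412.6·(-0.31936)/1.38847 + 238.5 = 143.5987
M2: Pc = R·M2+t = (-0.07238, -0.44554, +1.46765); u = 681.0·(-0.07238)/1.46765 + 302.1 = 268.5171, v = 412.6·(-0.44554)/1.46765 + 238.5 = 113.2440
M3: Pc = R·M3+t = (-0.21240, -0.37004, +1.48473); u = 681.0·(-0.21240)/1.48473 + 302.1 = 204.6779, v = 412.6·(-0.37004)/1.48473 + 238.5 = 135.6673

c0=(227.47, 166.92) c1=(295.23, 143.60) c2=(268.52, 113.24) c3=(204.68, 135.67)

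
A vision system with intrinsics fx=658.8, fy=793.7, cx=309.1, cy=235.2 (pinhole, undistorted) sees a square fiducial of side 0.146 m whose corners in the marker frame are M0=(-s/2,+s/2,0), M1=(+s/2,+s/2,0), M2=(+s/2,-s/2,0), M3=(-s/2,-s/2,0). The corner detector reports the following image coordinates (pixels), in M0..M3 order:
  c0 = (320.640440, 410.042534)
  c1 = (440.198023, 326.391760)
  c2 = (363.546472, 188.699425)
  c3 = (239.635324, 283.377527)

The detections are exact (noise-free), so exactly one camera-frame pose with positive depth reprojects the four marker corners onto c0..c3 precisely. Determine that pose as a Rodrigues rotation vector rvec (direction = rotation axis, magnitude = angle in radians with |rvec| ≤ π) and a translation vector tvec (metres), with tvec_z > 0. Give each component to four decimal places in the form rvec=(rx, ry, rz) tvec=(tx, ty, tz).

Intrinsics K: fx=658.8, fy=793.7, cx=309.1, cy=235.2
Marker side s = 0.146 m; corners in marker frame (Z=0):
  M0 = (-0.0730, +0.0730, 0)
  M1 = (+0.0730, +0.0730, 0)
  M2 = (+0.0730, -0.0730, 0)
  M3 = (-0.0730, -0.0730, 0)
Detected image corners:
  c0 = (320.640440, 410.042534) px
  c1 = (440.198023, 326.391760) px
  c2 = (363.546472, 188.699425) px
  c3 = (239.635324, 283.377527) px
Planar DLT: solve 8×8 A·h = b for H (H[2,2]=1):
  H  [+736.93026 +686.18109 +340.98044]
  H  [-694.94584 +1033.86750 +305.11279]
  H  [-0.28270 +0.42801 +1.00000]
B = K⁻¹H; ‖b₁‖=1.507466, ‖b₂‖=1.507466; λ = 2/(‖b₁‖+‖b₂‖) = 0.663365, sign → tz>0 ⇒ λ=+0.663365
r₁ = λ·B[:,0] = (+0.83002,-0.52526,-0.18753); r₂ = λ·B[:,1] = (+0.55772,+0.77996,+0.28393)
r₃ = r₁×r₂ = (-0.00287,-0.34026,+0.94033); SVD([r₁ r₂ r₃]) → R = UVᵀ:
  R  [+0.83002 +0.55772 -0.00287]
  R  [-0.52526 +0.77996 -0.34026]
  R  [-0.18753 +0.28393 +0.94033]
t = (+0.03210, +0.05843, +0.66336) m
tr R = 2.550309; θ = arccos((tr R − 1)/2) = 0.683837 rad = 39.181°
axis k = ((R−Rᵀ)₃₂, (R−Rᵀ)₁₃, (R−Rᵀ)₂₁) / (2 sinθ) = (+0.493993, +0.146147, -0.857095)
rvec = θ·k = (+0.337811, +0.099941, -0.586113)

rvec=(0.3378, 0.0999, -0.5861) tvec=(0.0321, 0.0584, 0.6634)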